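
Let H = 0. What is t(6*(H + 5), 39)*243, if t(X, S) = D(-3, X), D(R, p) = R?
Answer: -729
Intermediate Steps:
t(X, S) = -3
t(6*(H + 5), 39)*243 = -3*243 = -729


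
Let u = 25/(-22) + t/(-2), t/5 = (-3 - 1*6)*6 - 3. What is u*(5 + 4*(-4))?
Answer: -1555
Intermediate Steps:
t = -285 (t = 5*((-3 - 1*6)*6 - 3) = 5*((-3 - 6)*6 - 3) = 5*(-9*6 - 3) = 5*(-54 - 3) = 5*(-57) = -285)
u = 1555/11 (u = 25/(-22) - 285/(-2) = 25*(-1/22) - 285*(-½) = -25/22 + 285/2 = 1555/11 ≈ 141.36)
u*(5 + 4*(-4)) = 1555*(5 + 4*(-4))/11 = 1555*(5 - 16)/11 = (1555/11)*(-11) = -1555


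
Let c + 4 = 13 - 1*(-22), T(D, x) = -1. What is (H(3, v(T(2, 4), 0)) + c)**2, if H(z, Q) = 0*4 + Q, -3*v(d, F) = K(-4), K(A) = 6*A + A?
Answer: 14641/9 ≈ 1626.8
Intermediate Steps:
K(A) = 7*A
v(d, F) = 28/3 (v(d, F) = -7*(-4)/3 = -1/3*(-28) = 28/3)
c = 31 (c = -4 + (13 - 1*(-22)) = -4 + (13 + 22) = -4 + 35 = 31)
H(z, Q) = Q (H(z, Q) = 0 + Q = Q)
(H(3, v(T(2, 4), 0)) + c)**2 = (28/3 + 31)**2 = (121/3)**2 = 14641/9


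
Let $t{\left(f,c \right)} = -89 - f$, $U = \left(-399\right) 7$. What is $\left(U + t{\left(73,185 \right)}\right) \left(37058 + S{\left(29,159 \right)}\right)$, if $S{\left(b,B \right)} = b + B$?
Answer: $-110061930$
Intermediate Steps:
$S{\left(b,B \right)} = B + b$
$U = -2793$
$\left(U + t{\left(73,185 \right)}\right) \left(37058 + S{\left(29,159 \right)}\right) = \left(-2793 - 162\right) \left(37058 + \left(159 + 29\right)\right) = \left(-2793 - 162\right) \left(37058 + 188\right) = \left(-2793 - 162\right) 37246 = \left(-2955\right) 37246 = -110061930$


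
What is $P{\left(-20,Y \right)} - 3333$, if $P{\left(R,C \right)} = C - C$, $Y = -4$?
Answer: $-3333$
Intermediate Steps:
$P{\left(R,C \right)} = 0$
$P{\left(-20,Y \right)} - 3333 = 0 - 3333 = -3333$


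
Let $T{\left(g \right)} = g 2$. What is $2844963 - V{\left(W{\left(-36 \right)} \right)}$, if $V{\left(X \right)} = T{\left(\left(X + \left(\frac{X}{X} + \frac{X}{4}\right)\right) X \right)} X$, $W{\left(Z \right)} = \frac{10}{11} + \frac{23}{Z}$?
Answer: $\frac{353339464243505}{124198272} \approx 2.845 \cdot 10^{6}$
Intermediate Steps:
$W{\left(Z \right)} = \frac{10}{11} + \frac{23}{Z}$ ($W{\left(Z \right)} = 10 \cdot \frac{1}{11} + \frac{23}{Z} = \frac{10}{11} + \frac{23}{Z}$)
$T{\left(g \right)} = 2 g$
$V{\left(X \right)} = 2 X^{2} \left(1 + \frac{5 X}{4}\right)$ ($V{\left(X \right)} = 2 \left(X + \left(\frac{X}{X} + \frac{X}{4}\right)\right) X X = 2 \left(X + \left(1 + X \frac{1}{4}\right)\right) X X = 2 \left(X + \left(1 + \frac{X}{4}\right)\right) X X = 2 \left(1 + \frac{5 X}{4}\right) X X = 2 X \left(1 + \frac{5 X}{4}\right) X = 2 X^{2} \left(1 + \frac{5 X}{4}\right)$)
$2844963 - V{\left(W{\left(-36 \right)} \right)} = 2844963 - \frac{\left(\frac{10}{11} + \frac{23}{-36}\right)^{2} \left(4 + 5 \left(\frac{10}{11} + \frac{23}{-36}\right)\right)}{2} = 2844963 - \frac{\left(\frac{10}{11} + 23 \left(- \frac{1}{36}\right)\right)^{2} \left(4 + 5 \left(\frac{10}{11} + 23 \left(- \frac{1}{36}\right)\right)\right)}{2} = 2844963 - \frac{\left(\frac{10}{11} - \frac{23}{36}\right)^{2} \left(4 + 5 \left(\frac{10}{11} - \frac{23}{36}\right)\right)}{2} = 2844963 - \frac{\left(\frac{107}{396}\right)^{2} \left(4 + 5 \cdot \frac{107}{396}\right)}{2} = 2844963 - \frac{1}{2} \cdot \frac{11449}{156816} \left(4 + \frac{535}{396}\right) = 2844963 - \frac{1}{2} \cdot \frac{11449}{156816} \cdot \frac{2119}{396} = 2844963 - \frac{24260431}{124198272} = \frac{353339464243505}{124198272}$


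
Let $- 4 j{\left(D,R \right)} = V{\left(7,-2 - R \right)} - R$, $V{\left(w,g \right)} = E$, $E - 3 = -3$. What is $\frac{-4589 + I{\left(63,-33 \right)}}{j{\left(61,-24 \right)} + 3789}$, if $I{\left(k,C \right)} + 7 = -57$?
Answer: $- \frac{1551}{1261} \approx -1.23$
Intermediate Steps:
$I{\left(k,C \right)} = -64$ ($I{\left(k,C \right)} = -7 - 57 = -64$)
$E = 0$ ($E = 3 - 3 = 0$)
$V{\left(w,g \right)} = 0$
$j{\left(D,R \right)} = \frac{R}{4}$ ($j{\left(D,R \right)} = - \frac{0 - R}{4} = - \frac{\left(-1\right) R}{4} = \frac{R}{4}$)
$\frac{-4589 + I{\left(63,-33 \right)}}{j{\left(61,-24 \right)} + 3789} = \frac{-4589 - 64}{\frac{1}{4} \left(-24\right) + 3789} = - \frac{4653}{-6 + 3789} = - \frac{4653}{3783} = \left(-4653\right) \frac{1}{3783} = - \frac{1551}{1261}$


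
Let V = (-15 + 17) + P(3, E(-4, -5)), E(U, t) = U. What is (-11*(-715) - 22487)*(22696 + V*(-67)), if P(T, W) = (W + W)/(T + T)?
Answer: -331207796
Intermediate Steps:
P(T, W) = W/T (P(T, W) = (2*W)/((2*T)) = (2*W)*(1/(2*T)) = W/T)
V = ⅔ (V = (-15 + 17) - 4/3 = 2 - 4*⅓ = 2 - 4/3 = ⅔ ≈ 0.66667)
(-11*(-715) - 22487)*(22696 + V*(-67)) = (-11*(-715) - 22487)*(22696 + (⅔)*(-67)) = (7865 - 22487)*(22696 - 134/3) = -14622*67954/3 = -331207796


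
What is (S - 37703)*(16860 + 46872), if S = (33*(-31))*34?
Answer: -4619614020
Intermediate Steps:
S = -34782 (S = -1023*34 = -34782)
(S - 37703)*(16860 + 46872) = (-34782 - 37703)*(16860 + 46872) = -72485*63732 = -4619614020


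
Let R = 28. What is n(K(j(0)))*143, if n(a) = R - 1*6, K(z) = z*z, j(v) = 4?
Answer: 3146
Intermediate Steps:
K(z) = z²
n(a) = 22 (n(a) = 28 - 1*6 = 28 - 6 = 22)
n(K(j(0)))*143 = 22*143 = 3146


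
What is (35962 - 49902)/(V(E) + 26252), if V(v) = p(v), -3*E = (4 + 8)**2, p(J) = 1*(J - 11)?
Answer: -13940/26193 ≈ -0.53220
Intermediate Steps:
p(J) = -11 + J (p(J) = 1*(-11 + J) = -11 + J)
E = -48 (E = -(4 + 8)**2/3 = -1/3*12**2 = -1/3*144 = -48)
V(v) = -11 + v
(35962 - 49902)/(V(E) + 26252) = (35962 - 49902)/((-11 - 48) + 26252) = -13940/(-59 + 26252) = -13940/26193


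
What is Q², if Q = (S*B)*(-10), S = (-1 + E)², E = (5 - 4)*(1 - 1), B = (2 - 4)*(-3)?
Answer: 3600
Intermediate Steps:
B = 6 (B = -2*(-3) = 6)
E = 0 (E = 1*0 = 0)
S = 1 (S = (-1 + 0)² = (-1)² = 1)
Q = -60 (Q = (1*6)*(-10) = 6*(-10) = -60)
Q² = (-60)² = 3600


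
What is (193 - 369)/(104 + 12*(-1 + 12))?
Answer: -44/59 ≈ -0.74576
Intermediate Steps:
(193 - 369)/(104 + 12*(-1 + 12)) = -176/(104 + 12*11) = -176/(104 + 132) = -176/236 = -176*1/236 = -44/59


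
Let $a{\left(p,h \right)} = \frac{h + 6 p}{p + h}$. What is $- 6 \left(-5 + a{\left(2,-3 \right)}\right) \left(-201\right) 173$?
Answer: $-2920932$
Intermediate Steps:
$a{\left(p,h \right)} = \frac{h + 6 p}{h + p}$
$- 6 \left(-5 + a{\left(2,-3 \right)}\right) \left(-201\right) 173 = - 6 \left(-5 + \frac{-3 + 6 \cdot 2}{-3 + 2}\right) \left(-201\right) 173 = - 6 \left(-5 + \frac{-3 + 12}{-1}\right) \left(-201\right) 173 = - 6 \left(-5 - 9\right) \left(-201\right) 173 = \left(-6\right) \left(-14\right) \left(-201\right) 173 = 84 \left(-201\right) 173 = \left(-16884\right) 173 = -2920932$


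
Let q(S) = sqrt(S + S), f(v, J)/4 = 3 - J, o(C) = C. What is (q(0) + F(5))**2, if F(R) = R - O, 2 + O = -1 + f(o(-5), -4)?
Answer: 400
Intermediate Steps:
f(v, J) = 12 - 4*J (f(v, J) = 4*(3 - J) = 12 - 4*J)
q(S) = sqrt(2)*sqrt(S) (q(S) = sqrt(2*S) = sqrt(2)*sqrt(S))
O = 25 (O = -2 + (-1 + (12 - 4*(-4))) = -2 + (-1 + (12 + 16)) = -2 + (-1 + 28) = -2 + 27 = 25)
F(R) = -25 + R (F(R) = R - 1*25 = R - 25 = -25 + R)
(q(0) + F(5))**2 = (sqrt(2)*sqrt(0) + (-25 + 5))**2 = (sqrt(2)*0 - 20)**2 = (0 - 20)**2 = (-20)**2 = 400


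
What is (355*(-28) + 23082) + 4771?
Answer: 17913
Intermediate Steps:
(355*(-28) + 23082) + 4771 = (-9940 + 23082) + 4771 = 13142 + 4771 = 17913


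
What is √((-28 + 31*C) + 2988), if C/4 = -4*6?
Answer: 4*I ≈ 4.0*I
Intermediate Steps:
C = -96 (C = 4*(-4*6) = 4*(-24) = -96)
√((-28 + 31*C) + 2988) = √((-28 + 31*(-96)) + 2988) = √((-28 - 2976) + 2988) = √(-3004 + 2988) = √(-16) = 4*I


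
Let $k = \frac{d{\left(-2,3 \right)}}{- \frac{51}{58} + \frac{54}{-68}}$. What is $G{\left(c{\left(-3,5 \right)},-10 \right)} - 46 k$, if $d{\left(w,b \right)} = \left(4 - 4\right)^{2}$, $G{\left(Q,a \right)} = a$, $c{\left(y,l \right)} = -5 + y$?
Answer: $-10$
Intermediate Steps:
$d{\left(w,b \right)} = 0$ ($d{\left(w,b \right)} = 0^{2} = 0$)
$k = 0$ ($k = \frac{0}{- \frac{51}{58} + \frac{54}{-68}} = \frac{0}{\left(-51\right) \frac{1}{58} + 54 \left(- \frac{1}{68}\right)} = \frac{0}{- \frac{51}{58} - \frac{27}{34}} = \frac{0}{- \frac{825}{493}} = 0 \left(- \frac{493}{825}\right) = 0$)
$G{\left(c{\left(-3,5 \right)},-10 \right)} - 46 k = -10 - 0 = -10 + 0 = -10$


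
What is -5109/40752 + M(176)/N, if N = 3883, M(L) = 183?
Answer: -4126877/52746672 ≈ -0.078240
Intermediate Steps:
-5109/40752 + M(176)/N = -5109/40752 + 183/3883 = -5109*1/40752 + 183*(1/3883) = -1703/13584 + 183/3883 = -4126877/52746672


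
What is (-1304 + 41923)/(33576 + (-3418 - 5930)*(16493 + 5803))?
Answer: -40619/208389432 ≈ -0.00019492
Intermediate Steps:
(-1304 + 41923)/(33576 + (-3418 - 5930)*(16493 + 5803)) = 40619/(33576 - 9348*22296) = 40619/(33576 - 208423008) = 40619/(-208389432) = 40619*(-1/208389432) = -40619/208389432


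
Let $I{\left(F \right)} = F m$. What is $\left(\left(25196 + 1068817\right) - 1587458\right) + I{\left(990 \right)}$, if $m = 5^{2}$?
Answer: $-468695$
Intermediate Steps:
$m = 25$
$I{\left(F \right)} = 25 F$ ($I{\left(F \right)} = F 25 = 25 F$)
$\left(\left(25196 + 1068817\right) - 1587458\right) + I{\left(990 \right)} = \left(\left(25196 + 1068817\right) - 1587458\right) + 25 \cdot 990 = \left(1094013 - 1587458\right) + 24750 = -493445 + 24750 = -468695$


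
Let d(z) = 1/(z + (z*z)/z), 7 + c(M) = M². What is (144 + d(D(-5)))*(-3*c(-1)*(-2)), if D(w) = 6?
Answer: -5187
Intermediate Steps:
c(M) = -7 + M²
d(z) = 1/(2*z) (d(z) = 1/(z + z²/z) = 1/(z + z) = 1/(2*z))
(144 + d(D(-5)))*(-3*c(-1)*(-2)) = (144 + (½)/6)*(-3*(-7 + (-1)²)*(-2)) = (144 + (½)*(⅙))*(-3*(-7 + 1)*(-2)) = (144 + 1/12)*(-3*(-6)*(-2)) = 1729*(18*(-2))/12 = (1729/12)*(-36) = -5187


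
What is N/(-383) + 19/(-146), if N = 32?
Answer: -11949/55918 ≈ -0.21369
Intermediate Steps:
N/(-383) + 19/(-146) = 32/(-383) + 19/(-146) = 32*(-1/383) + 19*(-1/146) = -32/383 - 19/146 = -11949/55918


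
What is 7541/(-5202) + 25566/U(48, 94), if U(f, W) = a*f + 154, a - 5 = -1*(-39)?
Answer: 57953213/5893866 ≈ 9.8328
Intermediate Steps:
a = 44 (a = 5 - 1*(-39) = 5 + 39 = 44)
U(f, W) = 154 + 44*f (U(f, W) = 44*f + 154 = 154 + 44*f)
7541/(-5202) + 25566/U(48, 94) = 7541/(-5202) + 25566/(154 + 44*48) = 7541*(-1/5202) + 25566/(154 + 2112) = -7541/5202 + 25566/2266 = -7541/5202 + 25566*(1/2266) = -7541/5202 + 12783/1133 = 57953213/5893866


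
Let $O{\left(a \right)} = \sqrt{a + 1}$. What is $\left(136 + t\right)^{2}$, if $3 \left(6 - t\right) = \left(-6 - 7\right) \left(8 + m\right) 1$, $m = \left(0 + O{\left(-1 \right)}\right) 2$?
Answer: $\frac{280900}{9} \approx 31211.0$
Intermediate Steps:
$O{\left(a \right)} = \sqrt{1 + a}$
$m = 0$ ($m = \left(0 + \sqrt{1 - 1}\right) 2 = \left(0 + \sqrt{0}\right) 2 = \left(0 + 0\right) 2 = 0 \cdot 2 = 0$)
$t = \frac{122}{3}$ ($t = 6 - \frac{\left(-6 - 7\right) \left(8 + 0\right) 1}{3} = 6 - \frac{\left(-13\right) 8 \cdot 1}{3} = 6 - \frac{\left(-104\right) 1}{3} = 6 - - \frac{104}{3} = 6 + \frac{104}{3} = \frac{122}{3} \approx 40.667$)
$\left(136 + t\right)^{2} = \left(136 + \frac{122}{3}\right)^{2} = \left(\frac{530}{3}\right)^{2} = \frac{280900}{9}$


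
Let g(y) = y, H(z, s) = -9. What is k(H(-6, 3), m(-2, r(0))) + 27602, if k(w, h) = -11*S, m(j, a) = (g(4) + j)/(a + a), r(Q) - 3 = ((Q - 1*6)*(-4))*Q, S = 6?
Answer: 27536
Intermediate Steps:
r(Q) = 3 + Q*(24 - 4*Q) (r(Q) = 3 + ((Q - 1*6)*(-4))*Q = 3 + ((Q - 6)*(-4))*Q = 3 + ((-6 + Q)*(-4))*Q = 3 + (24 - 4*Q)*Q = 3 + Q*(24 - 4*Q))
m(j, a) = (4 + j)/(2*a) (m(j, a) = (4 + j)/(a + a) = (4 + j)/((2*a)) = (4 + j)*(1/(2*a)) = (4 + j)/(2*a))
k(w, h) = -66 (k(w, h) = -11*6 = -66)
k(H(-6, 3), m(-2, r(0))) + 27602 = -66 + 27602 = 27536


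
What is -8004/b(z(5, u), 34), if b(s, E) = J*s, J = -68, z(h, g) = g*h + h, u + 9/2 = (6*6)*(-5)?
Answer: -4002/31195 ≈ -0.12829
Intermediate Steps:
u = -369/2 (u = -9/2 + (6*6)*(-5) = -9/2 + 36*(-5) = -9/2 - 180 = -369/2 ≈ -184.50)
z(h, g) = h + g*h
b(s, E) = -68*s
-8004/b(z(5, u), 34) = -8004*(-1/(340*(1 - 369/2))) = -8004/((-340*(-367)/2)) = -8004/((-68*(-1835/2))) = -8004/62390 = -8004*1/62390 = -4002/31195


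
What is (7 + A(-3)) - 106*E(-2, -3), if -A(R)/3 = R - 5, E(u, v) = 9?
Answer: -923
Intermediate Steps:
A(R) = 15 - 3*R (A(R) = -3*(R - 5) = -3*(-5 + R) = 15 - 3*R)
(7 + A(-3)) - 106*E(-2, -3) = (7 + (15 - 3*(-3))) - 106*9 = (7 + (15 + 9)) - 954 = (7 + 24) - 954 = 31 - 954 = -923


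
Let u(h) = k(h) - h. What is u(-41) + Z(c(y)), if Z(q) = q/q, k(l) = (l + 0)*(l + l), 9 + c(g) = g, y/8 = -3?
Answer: 3404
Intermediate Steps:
y = -24 (y = 8*(-3) = -24)
c(g) = -9 + g
k(l) = 2*l**2 (k(l) = l*(2*l) = 2*l**2)
u(h) = -h + 2*h**2 (u(h) = 2*h**2 - h = -h + 2*h**2)
Z(q) = 1
u(-41) + Z(c(y)) = -41*(-1 + 2*(-41)) + 1 = -41*(-1 - 82) + 1 = -41*(-83) + 1 = 3403 + 1 = 3404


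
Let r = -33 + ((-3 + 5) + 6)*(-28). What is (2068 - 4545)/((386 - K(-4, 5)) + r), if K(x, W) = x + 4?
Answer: -2477/129 ≈ -19.202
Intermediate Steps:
K(x, W) = 4 + x
r = -257 (r = -33 + (2 + 6)*(-28) = -33 + 8*(-28) = -33 - 224 = -257)
(2068 - 4545)/((386 - K(-4, 5)) + r) = (2068 - 4545)/((386 - (4 - 4)) - 257) = -2477/((386 - 1*0) - 257) = -2477/((386 + 0) - 257) = -2477/(386 - 257) = -2477/129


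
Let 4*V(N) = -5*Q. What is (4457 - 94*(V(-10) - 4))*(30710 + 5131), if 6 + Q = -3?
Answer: 270635391/2 ≈ 1.3532e+8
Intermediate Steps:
Q = -9 (Q = -6 - 3 = -9)
V(N) = 45/4 (V(N) = (-5*(-9))/4 = (1/4)*45 = 45/4)
(4457 - 94*(V(-10) - 4))*(30710 + 5131) = (4457 - 94*(45/4 - 4))*(30710 + 5131) = (4457 - 94*29/4)*35841 = (4457 - 1363/2)*35841 = (7551/2)*35841 = 270635391/2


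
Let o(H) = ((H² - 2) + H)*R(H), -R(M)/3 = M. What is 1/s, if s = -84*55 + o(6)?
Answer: -1/5340 ≈ -0.00018727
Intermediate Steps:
R(M) = -3*M
o(H) = -3*H*(-2 + H + H²) (o(H) = ((H² - 2) + H)*(-3*H) = ((-2 + H²) + H)*(-3*H) = (-2 + H + H²)*(-3*H) = -3*H*(-2 + H + H²))
s = -5340 (s = -84*55 + 3*6*(2 - 1*6 - 1*6²) = -4620 + 3*6*(2 - 6 - 1*36) = -4620 + 3*6*(2 - 6 - 36) = -4620 + 3*6*(-40) = -4620 - 720 = -5340)
1/s = 1/(-5340) = -1/5340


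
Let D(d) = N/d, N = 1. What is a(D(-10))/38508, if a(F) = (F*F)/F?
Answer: -1/385080 ≈ -2.5969e-6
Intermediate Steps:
D(d) = 1/d
a(F) = F (a(F) = F**2/F = F)
a(D(-10))/38508 = 1/(-10*38508) = -1/10*1/38508 = -1/385080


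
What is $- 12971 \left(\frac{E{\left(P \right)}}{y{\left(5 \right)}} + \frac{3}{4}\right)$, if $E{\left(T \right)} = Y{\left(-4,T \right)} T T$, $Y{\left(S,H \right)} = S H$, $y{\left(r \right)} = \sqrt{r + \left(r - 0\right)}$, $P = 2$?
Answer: $- \frac{38913}{4} + \frac{207536 \sqrt{10}}{5} \approx 1.2153 \cdot 10^{5}$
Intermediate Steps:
$y{\left(r \right)} = \sqrt{2} \sqrt{r}$ ($y{\left(r \right)} = \sqrt{r + \left(r + 0\right)} = \sqrt{r + r} = \sqrt{2 r} = \sqrt{2} \sqrt{r}$)
$Y{\left(S,H \right)} = H S$
$E{\left(T \right)} = - 4 T^{3}$ ($E{\left(T \right)} = T \left(-4\right) T T = - 4 T T T = - 4 T^{2} T = - 4 T^{3}$)
$- 12971 \left(\frac{E{\left(P \right)}}{y{\left(5 \right)}} + \frac{3}{4}\right) = - 12971 \left(\frac{\left(-4\right) 2^{3}}{\sqrt{2} \sqrt{5}} + \frac{3}{4}\right) = - 12971 \left(\frac{\left(-4\right) 8}{\sqrt{10}} + 3 \cdot \frac{1}{4}\right) = - 12971 \left(- 32 \frac{\sqrt{10}}{10} + \frac{3}{4}\right) = - 12971 \left(- \frac{16 \sqrt{10}}{5} + \frac{3}{4}\right) = - 12971 \left(\frac{3}{4} - \frac{16 \sqrt{10}}{5}\right) = - \frac{38913}{4} + \frac{207536 \sqrt{10}}{5}$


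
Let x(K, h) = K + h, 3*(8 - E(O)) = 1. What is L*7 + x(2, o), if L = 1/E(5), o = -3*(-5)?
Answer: 412/23 ≈ 17.913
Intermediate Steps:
E(O) = 23/3 (E(O) = 8 - ⅓*1 = 8 - ⅓ = 23/3)
o = 15
L = 3/23 (L = 1/(23/3) = 3/23 ≈ 0.13043)
L*7 + x(2, o) = (3/23)*7 + (2 + 15) = 21/23 + 17 = 412/23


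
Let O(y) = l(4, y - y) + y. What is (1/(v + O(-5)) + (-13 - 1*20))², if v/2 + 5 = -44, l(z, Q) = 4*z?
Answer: 8248384/7569 ≈ 1089.8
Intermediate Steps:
v = -98 (v = -10 + 2*(-44) = -10 - 88 = -98)
O(y) = 16 + y (O(y) = 4*4 + y = 16 + y)
(1/(v + O(-5)) + (-13 - 1*20))² = (1/(-98 + (16 - 5)) + (-13 - 1*20))² = (1/(-98 + 11) + (-13 - 20))² = (1/(-87) - 33)² = (-1/87 - 33)² = (-2872/87)² = 8248384/7569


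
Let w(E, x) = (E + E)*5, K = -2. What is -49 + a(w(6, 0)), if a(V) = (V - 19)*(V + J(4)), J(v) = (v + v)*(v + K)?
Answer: 3067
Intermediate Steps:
J(v) = 2*v*(-2 + v) (J(v) = (v + v)*(v - 2) = (2*v)*(-2 + v) = 2*v*(-2 + v))
w(E, x) = 10*E (w(E, x) = (2*E)*5 = 10*E)
a(V) = (-19 + V)*(16 + V) (a(V) = (V - 19)*(V + 2*4*(-2 + 4)) = (-19 + V)*(V + 2*4*2) = (-19 + V)*(V + 16) = (-19 + V)*(16 + V))
-49 + a(w(6, 0)) = -49 + (-304 + (10*6)² - 30*6) = -49 + (-304 + 60² - 3*60) = -49 + (-304 + 3600 - 180) = -49 + 3116 = 3067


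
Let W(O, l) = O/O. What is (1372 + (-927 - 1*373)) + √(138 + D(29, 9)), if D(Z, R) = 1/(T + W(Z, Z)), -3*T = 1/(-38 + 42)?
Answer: 72 + 3*√1870/11 ≈ 83.794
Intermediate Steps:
W(O, l) = 1
T = -1/12 (T = -1/(3*(-38 + 42)) = -⅓/4 = -⅓*¼ = -1/12 ≈ -0.083333)
D(Z, R) = 12/11 (D(Z, R) = 1/(-1/12 + 1) = 1/(11/12) = 12/11)
(1372 + (-927 - 1*373)) + √(138 + D(29, 9)) = (1372 + (-927 - 1*373)) + √(138 + 12/11) = (1372 + (-927 - 373)) + √(1530/11) = (1372 - 1300) + 3*√1870/11 = 72 + 3*√1870/11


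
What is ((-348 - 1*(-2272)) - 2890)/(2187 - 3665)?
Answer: 483/739 ≈ 0.65359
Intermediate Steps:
((-348 - 1*(-2272)) - 2890)/(2187 - 3665) = ((-348 + 2272) - 2890)/(-1478) = (1924 - 2890)*(-1/1478) = -966*(-1/1478) = 483/739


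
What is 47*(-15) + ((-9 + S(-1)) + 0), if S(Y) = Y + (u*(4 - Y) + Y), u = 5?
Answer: -691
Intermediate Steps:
S(Y) = 20 - 3*Y (S(Y) = Y + (5*(4 - Y) + Y) = Y + ((20 - 5*Y) + Y) = Y + (20 - 4*Y) = 20 - 3*Y)
47*(-15) + ((-9 + S(-1)) + 0) = 47*(-15) + ((-9 + (20 - 3*(-1))) + 0) = -705 + ((-9 + (20 + 3)) + 0) = -705 + ((-9 + 23) + 0) = -705 + (14 + 0) = -705 + 14 = -691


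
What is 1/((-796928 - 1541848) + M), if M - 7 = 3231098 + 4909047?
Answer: 1/5801376 ≈ 1.7237e-7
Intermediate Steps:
M = 8140152 (M = 7 + (3231098 + 4909047) = 7 + 8140145 = 8140152)
1/((-796928 - 1541848) + M) = 1/((-796928 - 1541848) + 8140152) = 1/(-2338776 + 8140152) = 1/5801376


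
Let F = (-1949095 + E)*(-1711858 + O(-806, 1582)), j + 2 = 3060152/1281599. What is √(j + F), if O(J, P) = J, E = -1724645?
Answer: √10334391397062732159240806/1281599 ≈ 2.5084e+6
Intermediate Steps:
j = 496954/1281599 (j = -2 + 3060152/1281599 = 496954/1281599 ≈ 0.38776)
F = 6291882243360 (F = (-1949095 - 1724645)*(-1711858 - 806) = -3673740*(-1712664) = 6291882243360)
√(j + F) = √(496954/1281599 + 6291882243360) = √(8063669991208429594/1281599) = √10334391397062732159240806/1281599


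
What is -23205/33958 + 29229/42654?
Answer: 231026/120703711 ≈ 0.0019140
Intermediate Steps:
-23205/33958 + 29229/42654 = -23205*1/33958 + 29229*(1/42654) = -23205/33958 + 9743/14218 = 231026/120703711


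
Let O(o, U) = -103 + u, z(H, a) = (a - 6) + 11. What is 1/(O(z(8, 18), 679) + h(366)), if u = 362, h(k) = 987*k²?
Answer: 1/132214831 ≈ 7.5634e-9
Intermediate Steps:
z(H, a) = 5 + a (z(H, a) = (-6 + a) + 11 = 5 + a)
O(o, U) = 259 (O(o, U) = -103 + 362 = 259)
1/(O(z(8, 18), 679) + h(366)) = 1/(259 + 987*366²) = 1/(259 + 987*133956) = 1/(259 + 132214572) = 1/132214831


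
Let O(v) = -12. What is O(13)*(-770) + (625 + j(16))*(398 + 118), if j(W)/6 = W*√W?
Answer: 529884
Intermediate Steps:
j(W) = 6*W^(3/2) (j(W) = 6*(W*√W) = 6*W^(3/2))
O(13)*(-770) + (625 + j(16))*(398 + 118) = -12*(-770) + (625 + 6*16^(3/2))*(398 + 118) = 9240 + (625 + 6*64)*516 = 9240 + (625 + 384)*516 = 9240 + 1009*516 = 9240 + 520644 = 529884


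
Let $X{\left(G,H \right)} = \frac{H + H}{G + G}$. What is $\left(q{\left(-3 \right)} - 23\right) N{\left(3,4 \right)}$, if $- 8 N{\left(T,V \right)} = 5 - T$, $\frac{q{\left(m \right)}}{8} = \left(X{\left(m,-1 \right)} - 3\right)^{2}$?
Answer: $- \frac{305}{36} \approx -8.4722$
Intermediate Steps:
$X{\left(G,H \right)} = \frac{H}{G}$ ($X{\left(G,H \right)} = \frac{2 H}{2 G} = 2 H \frac{1}{2 G} = \frac{H}{G}$)
$q{\left(m \right)} = 8 \left(-3 - \frac{1}{m}\right)^{2}$ ($q{\left(m \right)} = 8 \left(- \frac{1}{m} - 3\right)^{2} = 8 \left(-3 - \frac{1}{m}\right)^{2}$)
$N{\left(T,V \right)} = - \frac{5}{8} + \frac{T}{8}$ ($N{\left(T,V \right)} = - \frac{5 - T}{8} = - \frac{5}{8} + \frac{T}{8}$)
$\left(q{\left(-3 \right)} - 23\right) N{\left(3,4 \right)} = \left(\frac{8 \left(1 + 3 \left(-3\right)\right)^{2}}{9} - 23\right) \left(- \frac{5}{8} + \frac{1}{8} \cdot 3\right) = \left(8 \cdot \frac{1}{9} \left(1 - 9\right)^{2} - 23\right) \left(- \frac{5}{8} + \frac{3}{8}\right) = \left(8 \cdot \frac{1}{9} \left(-8\right)^{2} - 23\right) \left(- \frac{1}{4}\right) = \left(8 \cdot \frac{1}{9} \cdot 64 - 23\right) \left(- \frac{1}{4}\right) = \left(\frac{512}{9} - 23\right) \left(- \frac{1}{4}\right) = \frac{305}{9} \left(- \frac{1}{4}\right) = - \frac{305}{36}$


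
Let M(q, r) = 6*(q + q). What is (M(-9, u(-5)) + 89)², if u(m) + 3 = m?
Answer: 361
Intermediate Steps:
u(m) = -3 + m
M(q, r) = 12*q (M(q, r) = 6*(2*q) = 12*q)
(M(-9, u(-5)) + 89)² = (12*(-9) + 89)² = (-108 + 89)² = (-19)² = 361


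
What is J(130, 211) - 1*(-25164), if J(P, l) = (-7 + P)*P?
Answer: 41154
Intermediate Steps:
J(P, l) = P*(-7 + P)
J(130, 211) - 1*(-25164) = 130*(-7 + 130) - 1*(-25164) = 130*123 + 25164 = 15990 + 25164 = 41154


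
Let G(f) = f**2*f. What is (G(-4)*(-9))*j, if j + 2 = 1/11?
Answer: -12096/11 ≈ -1099.6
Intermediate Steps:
G(f) = f**3
j = -21/11 (j = -2 + 1/11 = -21/11 ≈ -1.9091)
(G(-4)*(-9))*j = ((-4)**3*(-9))*(-21/11) = -64*(-9)*(-21/11) = 576*(-21/11) = -12096/11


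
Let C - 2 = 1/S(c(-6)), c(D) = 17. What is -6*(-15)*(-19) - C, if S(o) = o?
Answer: -29105/17 ≈ -1712.1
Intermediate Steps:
C = 35/17 (C = 2 + 1/17 = 35/17 ≈ 2.0588)
-6*(-15)*(-19) - C = -6*(-15)*(-19) - 1*35/17 = 90*(-19) - 35/17 = -1710 - 35/17 = -29105/17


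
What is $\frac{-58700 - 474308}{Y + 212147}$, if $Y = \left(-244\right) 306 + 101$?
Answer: $- \frac{33313}{8599} \approx -3.8741$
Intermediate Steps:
$Y = -74563$ ($Y = -74664 + 101 = -74563$)
$\frac{-58700 - 474308}{Y + 212147} = \frac{-58700 - 474308}{-74563 + 212147} = - \frac{533008}{137584} = \left(-533008\right) \frac{1}{137584} = - \frac{33313}{8599}$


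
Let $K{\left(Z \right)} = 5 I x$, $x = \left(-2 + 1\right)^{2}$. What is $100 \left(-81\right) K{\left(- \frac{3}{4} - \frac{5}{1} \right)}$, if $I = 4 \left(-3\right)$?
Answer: $486000$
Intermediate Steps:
$I = -12$
$x = 1$ ($x = \left(-1\right)^{2} = 1$)
$K{\left(Z \right)} = -60$ ($K{\left(Z \right)} = 5 \left(-12\right) 1 = \left(-60\right) 1 = -60$)
$100 \left(-81\right) K{\left(- \frac{3}{4} - \frac{5}{1} \right)} = 100 \left(-81\right) \left(-60\right) = \left(-8100\right) \left(-60\right) = 486000$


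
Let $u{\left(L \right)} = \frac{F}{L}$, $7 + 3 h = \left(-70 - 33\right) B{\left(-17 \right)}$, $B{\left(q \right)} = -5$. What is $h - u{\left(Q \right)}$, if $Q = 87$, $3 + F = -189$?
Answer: $\frac{14924}{87} \approx 171.54$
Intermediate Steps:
$F = -192$ ($F = -3 - 189 = -192$)
$h = \frac{508}{3}$ ($h = - \frac{7}{3} + \frac{\left(-70 - 33\right) \left(-5\right)}{3} = - \frac{7}{3} + \frac{\left(-103\right) \left(-5\right)}{3} = - \frac{7}{3} + \frac{1}{3} \cdot 515 = - \frac{7}{3} + \frac{515}{3} = \frac{508}{3} \approx 169.33$)
$u{\left(L \right)} = - \frac{192}{L}$
$h - u{\left(Q \right)} = \frac{508}{3} - - \frac{192}{87} = \frac{508}{3} - \left(-192\right) \frac{1}{87} = \frac{508}{3} - - \frac{64}{29} = \frac{508}{3} + \frac{64}{29} = \frac{14924}{87}$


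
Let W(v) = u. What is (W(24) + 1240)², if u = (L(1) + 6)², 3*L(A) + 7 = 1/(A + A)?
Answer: 2040238561/1296 ≈ 1.5743e+6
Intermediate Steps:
L(A) = -7/3 + 1/(6*A) (L(A) = -7/3 + 1/(3*(A + A)) = -7/3 + 1/(3*((2*A))) = -7/3 + (1/(2*A))/3 = -7/3 + 1/(6*A))
u = 529/36 (u = ((⅙)*(1 - 14*1)/1 + 6)² = ((⅙)*1*(1 - 14) + 6)² = ((⅙)*1*(-13) + 6)² = (-13/6 + 6)² = (23/6)² = 529/36 ≈ 14.694)
W(v) = 529/36
(W(24) + 1240)² = (529/36 + 1240)² = (45169/36)² = 2040238561/1296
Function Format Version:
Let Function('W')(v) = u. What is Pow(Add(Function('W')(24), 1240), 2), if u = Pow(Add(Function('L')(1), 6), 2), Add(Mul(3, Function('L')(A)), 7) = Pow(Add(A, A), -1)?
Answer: Rational(2040238561, 1296) ≈ 1.5743e+6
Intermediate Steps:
Function('L')(A) = Add(Rational(-7, 3), Mul(Rational(1, 6), Pow(A, -1))) (Function('L')(A) = Add(Rational(-7, 3), Mul(Rational(1, 3), Pow(Add(A, A), -1))) = Add(Rational(-7, 3), Mul(Rational(1, 3), Pow(Mul(2, A), -1))) = Add(Rational(-7, 3), Mul(Rational(1, 3), Mul(Rational(1, 2), Pow(A, -1)))) = Add(Rational(-7, 3), Mul(Rational(1, 6), Pow(A, -1))))
u = Rational(529, 36) (u = Pow(Add(Mul(Rational(1, 6), Pow(1, -1), Add(1, Mul(-14, 1))), 6), 2) = Pow(Add(Mul(Rational(1, 6), 1, Add(1, -14)), 6), 2) = Pow(Add(Mul(Rational(1, 6), 1, -13), 6), 2) = Pow(Add(Rational(-13, 6), 6), 2) = Pow(Rational(23, 6), 2) = Rational(529, 36) ≈ 14.694)
Function('W')(v) = Rational(529, 36)
Pow(Add(Function('W')(24), 1240), 2) = Pow(Add(Rational(529, 36), 1240), 2) = Pow(Rational(45169, 36), 2) = Rational(2040238561, 1296)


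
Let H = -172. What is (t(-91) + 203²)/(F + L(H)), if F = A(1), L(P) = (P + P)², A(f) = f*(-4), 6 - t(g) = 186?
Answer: 41029/118332 ≈ 0.34673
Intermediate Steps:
t(g) = -180 (t(g) = 6 - 1*186 = 6 - 186 = -180)
A(f) = -4*f
L(P) = 4*P² (L(P) = (2*P)² = 4*P²)
F = -4 (F = -4*1 = -4)
(t(-91) + 203²)/(F + L(H)) = (-180 + 203²)/(-4 + 4*(-172)²) = (-180 + 41209)/(-4 + 4*29584) = 41029/(-4 + 118336) = 41029/118332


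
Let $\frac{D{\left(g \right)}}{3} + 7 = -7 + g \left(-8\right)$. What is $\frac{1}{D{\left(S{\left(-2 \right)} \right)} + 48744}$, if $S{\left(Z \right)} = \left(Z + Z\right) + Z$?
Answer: $\frac{1}{48846} \approx 2.0473 \cdot 10^{-5}$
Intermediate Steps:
$S{\left(Z \right)} = 3 Z$ ($S{\left(Z \right)} = 2 Z + Z = 3 Z$)
$D{\left(g \right)} = -42 - 24 g$ ($D{\left(g \right)} = -21 + 3 \left(-7 + g \left(-8\right)\right) = -21 + 3 \left(-7 - 8 g\right) = -21 - \left(21 + 24 g\right) = -42 - 24 g$)
$\frac{1}{D{\left(S{\left(-2 \right)} \right)} + 48744} = \frac{1}{\left(-42 - 24 \cdot 3 \left(-2\right)\right) + 48744} = \frac{1}{\left(-42 - -144\right) + 48744} = \frac{1}{\left(-42 + 144\right) + 48744} = \frac{1}{102 + 48744} = \frac{1}{48846}$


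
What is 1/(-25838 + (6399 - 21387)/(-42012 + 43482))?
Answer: -245/6332808 ≈ -3.8687e-5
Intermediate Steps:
1/(-25838 + (6399 - 21387)/(-42012 + 43482)) = 1/(-25838 - 14988/1470) = 1/(-25838 - 14988*1/1470) = 1/(-25838 - 2498/245) = 1/(-6332808/245) = -245/6332808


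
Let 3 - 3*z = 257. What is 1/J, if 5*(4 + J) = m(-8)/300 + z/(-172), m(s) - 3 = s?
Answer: -4300/16791 ≈ -0.25609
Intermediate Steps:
z = -254/3 (z = 1 - ⅓*257 = 1 - 257/3 = -254/3 ≈ -84.667)
m(s) = 3 + s
J = -16791/4300 (J = -4 + ((3 - 8)/300 - 254/3/(-172))/5 = -4 + (-5*1/300 - 254/3*(-1/172))/5 = -4 + (-1/60 + 127/258)/5 = -4 + (⅕)*(409/860) = -4 + 409/4300 = -16791/4300 ≈ -3.9049)
1/J = 1/(-16791/4300) = -4300/16791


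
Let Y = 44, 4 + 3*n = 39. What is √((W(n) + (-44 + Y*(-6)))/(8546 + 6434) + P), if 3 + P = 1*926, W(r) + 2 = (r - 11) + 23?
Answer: √466013879835/22470 ≈ 30.381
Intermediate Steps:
n = 35/3 (n = -4/3 + (⅓)*39 = -4/3 + 13 = 35/3 ≈ 11.667)
W(r) = 10 + r (W(r) = -2 + ((r - 11) + 23) = -2 + ((-11 + r) + 23) = -2 + (12 + r) = 10 + r)
P = 923 (P = -3 + 1*926 = -3 + 926 = 923)
√((W(n) + (-44 + Y*(-6)))/(8546 + 6434) + P) = √(((10 + 35/3) + (-44 + 44*(-6)))/(8546 + 6434) + 923) = √((65/3 + (-44 - 264))/14980 + 923) = √((65/3 - 308)*(1/14980) + 923) = √(-859/3*1/14980 + 923) = √(-859/44940 + 923) = √(41478761/44940) = √466013879835/22470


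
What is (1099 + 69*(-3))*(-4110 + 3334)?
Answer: -692192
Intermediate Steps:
(1099 + 69*(-3))*(-4110 + 3334) = (1099 - 207)*(-776) = 892*(-776) = -692192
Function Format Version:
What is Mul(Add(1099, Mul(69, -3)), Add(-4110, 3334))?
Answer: -692192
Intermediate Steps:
Mul(Add(1099, Mul(69, -3)), Add(-4110, 3334)) = Mul(Add(1099, -207), -776) = Mul(892, -776) = -692192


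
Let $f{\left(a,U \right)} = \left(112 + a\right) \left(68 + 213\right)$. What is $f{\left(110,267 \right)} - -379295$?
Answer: $441677$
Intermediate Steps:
$f{\left(a,U \right)} = 31472 + 281 a$ ($f{\left(a,U \right)} = \left(112 + a\right) 281 = 31472 + 281 a$)
$f{\left(110,267 \right)} - -379295 = \left(31472 + 281 \cdot 110\right) - -379295 = \left(31472 + 30910\right) + 379295 = 62382 + 379295 = 441677$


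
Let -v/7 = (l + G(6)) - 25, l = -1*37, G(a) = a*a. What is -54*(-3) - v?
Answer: -20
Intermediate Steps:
G(a) = a²
l = -37
v = 182 (v = -7*((-37 + 6²) - 25) = -7*((-37 + 36) - 25) = -7*(-1 - 25) = -7*(-26) = 182)
-54*(-3) - v = -54*(-3) - 1*182 = -9*(-18) - 182 = 162 - 182 = -20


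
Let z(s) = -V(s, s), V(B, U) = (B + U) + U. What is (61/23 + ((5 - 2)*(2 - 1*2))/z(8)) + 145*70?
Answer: 233511/23 ≈ 10153.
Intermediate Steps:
V(B, U) = B + 2*U
z(s) = -3*s (z(s) = -(s + 2*s) = -3*s)
(61/23 + ((5 - 2)*(2 - 1*2))/z(8)) + 145*70 = (61/23 + ((5 - 2)*(2 - 1*2))/((-3*8))) + 145*70 = (61*(1/23) + (3*(2 - 2))/(-24)) + 10150 = (61/23 + (3*0)*(-1/24)) + 10150 = (61/23 + 0*(-1/24)) + 10150 = (61/23 + 0) + 10150 = 61/23 + 10150 = 233511/23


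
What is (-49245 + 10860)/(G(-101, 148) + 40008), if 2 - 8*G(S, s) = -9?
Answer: -61416/64015 ≈ -0.95940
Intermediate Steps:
G(S, s) = 11/8 (G(S, s) = ¼ - ⅛*(-9) = ¼ + 9/8 = 11/8)
(-49245 + 10860)/(G(-101, 148) + 40008) = (-49245 + 10860)/(11/8 + 40008) = -38385/320075/8 = -38385*8/320075 = -61416/64015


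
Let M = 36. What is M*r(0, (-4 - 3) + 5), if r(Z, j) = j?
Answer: -72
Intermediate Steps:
M*r(0, (-4 - 3) + 5) = 36*((-4 - 3) + 5) = 36*(-7 + 5) = 36*(-2) = -72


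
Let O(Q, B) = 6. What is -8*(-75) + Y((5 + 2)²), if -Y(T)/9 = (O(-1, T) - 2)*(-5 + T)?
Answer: -984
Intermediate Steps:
Y(T) = 180 - 36*T (Y(T) = -9*(6 - 2)*(-5 + T) = -36*(-5 + T) = -9*(-20 + 4*T) = 180 - 36*T)
-8*(-75) + Y((5 + 2)²) = -8*(-75) + (180 - 36*(5 + 2)²) = 600 + (180 - 36*7²) = 600 + (180 - 36*49) = 600 + (180 - 1764) = 600 - 1584 = -984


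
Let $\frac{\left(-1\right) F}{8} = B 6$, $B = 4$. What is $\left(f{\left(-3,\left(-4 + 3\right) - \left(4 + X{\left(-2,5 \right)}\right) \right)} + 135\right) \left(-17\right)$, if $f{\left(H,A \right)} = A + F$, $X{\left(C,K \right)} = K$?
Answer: $1139$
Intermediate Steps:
$F = -192$ ($F = - 8 \cdot 4 \cdot 6 = \left(-8\right) 24 = -192$)
$f{\left(H,A \right)} = -192 + A$ ($f{\left(H,A \right)} = A - 192 = -192 + A$)
$\left(f{\left(-3,\left(-4 + 3\right) - \left(4 + X{\left(-2,5 \right)}\right) \right)} + 135\right) \left(-17\right) = \left(\left(-192 + \left(\left(-4 + 3\right) - 9\right)\right) + 135\right) \left(-17\right) = \left(\left(-192 - 10\right) + 135\right) \left(-17\right) = \left(-202 + 135\right) \left(-17\right) = \left(-67\right) \left(-17\right) = 1139$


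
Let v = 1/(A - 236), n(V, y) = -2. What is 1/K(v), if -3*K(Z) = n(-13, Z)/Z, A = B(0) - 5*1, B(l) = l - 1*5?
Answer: -1/164 ≈ -0.0060976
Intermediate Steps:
B(l) = -5 + l (B(l) = l - 5 = -5 + l)
A = -10 (A = (-5 + 0) - 5*1 = -5 - 5 = -10)
v = -1/246 (v = 1/(-10 - 236) = 1/(-246) = -1/246 ≈ -0.0040650)
K(Z) = 2/(3*Z) (K(Z) = -(-2)/(3*Z) = 2/(3*Z))
1/K(v) = 1/(2/(3*(-1/246))) = 1/((2/3)*(-246)) = 1/(-164) = -1/164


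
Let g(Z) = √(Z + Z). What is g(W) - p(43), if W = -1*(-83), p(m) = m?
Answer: -43 + √166 ≈ -30.116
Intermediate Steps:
W = 83
g(Z) = √2*√Z (g(Z) = √(2*Z) = √2*√Z)
g(W) - p(43) = √2*√83 - 1*43 = √166 - 43 = -43 + √166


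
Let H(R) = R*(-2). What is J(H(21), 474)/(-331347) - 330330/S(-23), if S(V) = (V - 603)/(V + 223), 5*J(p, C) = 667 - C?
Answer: 54726927194591/518558055 ≈ 1.0554e+5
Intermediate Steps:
H(R) = -2*R
J(p, C) = 667/5 - C/5 (J(p, C) = (667 - C)/5 = 667/5 - C/5)
S(V) = (-603 + V)/(223 + V)
J(H(21), 474)/(-331347) - 330330/S(-23) = (667/5 - ⅕*474)/(-331347) - 330330*(223 - 23)/(-603 - 23) = (667/5 - 474/5)*(-1/331347) - 330330/(-626/200) = (193/5)*(-1/331347) - 330330/((1/200)*(-626)) = -193/1656735 - 330330/(-313/100) = -193/1656735 - 330330*(-100/313) = -193/1656735 + 33033000/313 = 54726927194591/518558055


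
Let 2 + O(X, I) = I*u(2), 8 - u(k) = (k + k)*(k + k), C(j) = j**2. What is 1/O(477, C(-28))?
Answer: -1/6274 ≈ -0.00015939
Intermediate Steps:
u(k) = 8 - 4*k**2 (u(k) = 8 - (k + k)*(k + k) = 8 - 2*k*2*k = 8 - 4*k**2)
O(X, I) = -2 - 8*I (O(X, I) = -2 + I*(8 - 4*2**2) = -2 + I*(8 - 4*4) = -2 + I*(8 - 16) = -2 + I*(-8) = -2 - 8*I)
1/O(477, C(-28)) = 1/(-2 - 8*(-28)**2) = 1/(-2 - 8*784) = 1/(-2 - 6272) = 1/(-6274) = -1/6274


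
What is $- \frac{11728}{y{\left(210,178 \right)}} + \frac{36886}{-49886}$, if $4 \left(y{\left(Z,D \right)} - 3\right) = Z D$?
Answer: $- \frac{116234167}{58291791} \approx -1.994$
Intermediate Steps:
$y{\left(Z,D \right)} = 3 + \frac{D Z}{4}$ ($y{\left(Z,D \right)} = 3 + \frac{Z D}{4} = 3 + \frac{D Z}{4}$)
$- \frac{11728}{y{\left(210,178 \right)}} + \frac{36886}{-49886} = - \frac{11728}{3 + \frac{1}{4} \cdot 178 \cdot 210} + \frac{36886}{-49886} = - \frac{11728}{3 + 9345} + 36886 \left(- \frac{1}{49886}\right) = - \frac{11728}{9348} - \frac{18443}{24943} = \left(-11728\right) \frac{1}{9348} - \frac{18443}{24943} = - \frac{2932}{2337} - \frac{18443}{24943} = - \frac{116234167}{58291791}$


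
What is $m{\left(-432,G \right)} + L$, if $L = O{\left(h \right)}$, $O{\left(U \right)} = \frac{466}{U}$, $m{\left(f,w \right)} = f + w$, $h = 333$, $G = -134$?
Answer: $- \frac{188012}{333} \approx -564.6$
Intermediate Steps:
$L = \frac{466}{333} \approx 1.3994$
$m{\left(-432,G \right)} + L = \left(-432 - 134\right) + \frac{466}{333} = -566 + \frac{466}{333} = - \frac{188012}{333}$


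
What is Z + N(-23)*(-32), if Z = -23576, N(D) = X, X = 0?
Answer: -23576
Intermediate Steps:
N(D) = 0
Z + N(-23)*(-32) = -23576 + 0*(-32) = -23576 + 0 = -23576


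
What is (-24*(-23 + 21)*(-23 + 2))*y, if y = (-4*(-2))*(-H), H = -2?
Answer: -16128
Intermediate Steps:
y = 16 (y = (-4*(-2))*(-1*(-2)) = 8*2 = 16)
(-24*(-23 + 21)*(-23 + 2))*y = -24*(-23 + 21)*(-23 + 2)*16 = -(-48)*(-21)*16 = -24*42*16 = -1008*16 = -16128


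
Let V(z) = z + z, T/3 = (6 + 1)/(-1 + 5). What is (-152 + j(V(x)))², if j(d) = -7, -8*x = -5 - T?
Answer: 25281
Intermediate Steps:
T = 21/4 (T = 3*((6 + 1)/(-1 + 5)) = 3*(7/4) = 21/4 ≈ 5.2500)
x = 41/32 (x = -(-5 - 1*21/4)/8 = -(-5 - 21/4)/8 = -⅛*(-41/4) = 41/32 ≈ 1.2813)
V(z) = 2*z
(-152 + j(V(x)))² = (-152 - 7)² = (-159)² = 25281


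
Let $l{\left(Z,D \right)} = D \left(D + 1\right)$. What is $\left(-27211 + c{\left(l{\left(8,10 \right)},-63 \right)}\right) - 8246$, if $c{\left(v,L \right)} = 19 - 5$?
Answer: $-35443$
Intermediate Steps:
$l{\left(Z,D \right)} = D \left(1 + D\right)$
$c{\left(v,L \right)} = 14$
$\left(-27211 + c{\left(l{\left(8,10 \right)},-63 \right)}\right) - 8246 = \left(-27211 + 14\right) - 8246 = -27197 - 8246 = -35443$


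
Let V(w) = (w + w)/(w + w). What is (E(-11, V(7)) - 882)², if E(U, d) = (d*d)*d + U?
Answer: 795664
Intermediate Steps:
V(w) = 1 (V(w) = (2*w)/((2*w)) = (2*w)*(1/(2*w)) = 1)
E(U, d) = U + d³ (E(U, d) = d²*d + U = d³ + U = U + d³)
(E(-11, V(7)) - 882)² = ((-11 + 1³) - 882)² = ((-11 + 1) - 882)² = (-10 - 882)² = (-892)² = 795664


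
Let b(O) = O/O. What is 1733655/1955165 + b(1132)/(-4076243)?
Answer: 1413359420600/1593945529019 ≈ 0.88671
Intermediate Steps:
b(O) = 1
1733655/1955165 + b(1132)/(-4076243) = 1733655/1955165 + 1/(-4076243) = 1733655*(1/1955165) + 1*(-1/4076243) = 346731/391033 - 1/4076243 = 1413359420600/1593945529019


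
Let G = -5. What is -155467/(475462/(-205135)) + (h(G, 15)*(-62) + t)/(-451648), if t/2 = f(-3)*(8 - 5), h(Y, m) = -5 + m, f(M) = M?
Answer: 276996792945633/4129643488 ≈ 67075.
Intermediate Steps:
t = -18 (t = 2*(-3*(8 - 5)) = 2*(-3*3) = 2*(-9) = -18)
-155467/(475462/(-205135)) + (h(G, 15)*(-62) + t)/(-451648) = -155467/(475462/(-205135)) + ((-5 + 15)*(-62) - 18)/(-451648) = -155467/(475462*(-1/205135)) + (10*(-62) - 18)*(-1/451648) = -155467/(-475462/205135) + (-620 - 18)*(-1/451648) = -155467*(-205135/475462) - 638*(-1/451648) = 2453209465/36574 + 319/225824 = 276996792945633/4129643488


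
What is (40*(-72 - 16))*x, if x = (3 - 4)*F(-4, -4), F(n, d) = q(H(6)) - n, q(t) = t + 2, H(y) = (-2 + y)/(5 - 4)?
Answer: 35200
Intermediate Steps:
H(y) = -2 + y (H(y) = (-2 + y)/1 = (-2 + y)*1 = -2 + y)
q(t) = 2 + t
F(n, d) = 6 - n (F(n, d) = (2 + (-2 + 6)) - n = (2 + 4) - n = 6 - n)
x = -10 (x = (3 - 4)*(6 - 1*(-4)) = -(6 + 4) = -1*10 = -10)
(40*(-72 - 16))*x = (40*(-72 - 16))*(-10) = (40*(-88))*(-10) = -3520*(-10) = 35200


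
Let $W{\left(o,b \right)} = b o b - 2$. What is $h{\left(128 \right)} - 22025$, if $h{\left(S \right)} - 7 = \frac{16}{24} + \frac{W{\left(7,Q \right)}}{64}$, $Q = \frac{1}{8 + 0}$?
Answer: $- \frac{270549355}{12288} \approx -22017.0$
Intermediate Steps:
$Q = \frac{1}{8} \approx 0.125$
$W{\left(o,b \right)} = -2 + o b^{2}$ ($W{\left(o,b \right)} = o b^{2} - 2 = -2 + o b^{2}$)
$h{\left(S \right)} = \frac{93845}{12288}$ ($h{\left(S \right)} = 7 + \left(\frac{16}{24} + \frac{-2 + \frac{7}{64}}{64}\right) = 7 + \left(16 \cdot \frac{1}{24} + \left(-2 + 7 \cdot \frac{1}{64}\right) \frac{1}{64}\right) = 7 + \left(\frac{2}{3} + \left(-2 + \frac{7}{64}\right) \frac{1}{64}\right) = 7 + \left(\frac{2}{3} - \frac{121}{4096}\right) = 7 + \frac{7829}{12288} = \frac{93845}{12288}$)
$h{\left(128 \right)} - 22025 = \frac{93845}{12288} - 22025 = - \frac{270549355}{12288}$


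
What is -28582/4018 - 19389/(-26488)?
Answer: -48512501/7602056 ≈ -6.3815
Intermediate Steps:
-28582/4018 - 19389/(-26488) = -28582*1/4018 - 19389*(-1/26488) = -14291/2009 + 19389/26488 = -48512501/7602056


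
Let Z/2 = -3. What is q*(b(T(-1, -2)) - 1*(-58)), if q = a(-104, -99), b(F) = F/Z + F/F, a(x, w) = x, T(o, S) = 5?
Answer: -18148/3 ≈ -6049.3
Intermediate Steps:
Z = -6 (Z = 2*(-3) = -6)
b(F) = 1 - F/6 (b(F) = F/(-6) + F/F = F*(-⅙) + 1 = -F/6 + 1 = 1 - F/6)
q = -104
q*(b(T(-1, -2)) - 1*(-58)) = -104*((1 - ⅙*5) - 1*(-58)) = -104*((1 - ⅚) + 58) = -104*(⅙ + 58) = -104*349/6 = -18148/3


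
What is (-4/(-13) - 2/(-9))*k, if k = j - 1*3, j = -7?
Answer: -620/117 ≈ -5.2991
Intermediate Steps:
k = -10 (k = -7 - 1*3 = -7 - 3 = -10)
(-4/(-13) - 2/(-9))*k = (-4/(-13) - 2/(-9))*(-10) = (-4*(-1/13) - 2*(-1/9))*(-10) = (4/13 + 2/9)*(-10) = (62/117)*(-10) = -620/117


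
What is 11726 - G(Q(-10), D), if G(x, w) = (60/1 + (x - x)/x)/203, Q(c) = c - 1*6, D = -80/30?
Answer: 2380318/203 ≈ 11726.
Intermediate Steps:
D = -8/3 (D = -80*1/30 = -8/3 ≈ -2.6667)
Q(c) = -6 + c (Q(c) = c - 6 = -6 + c)
G(x, w) = 60/203 (G(x, w) = (60*1 + 0/x)*(1/203) = (60 + 0)*(1/203) = 60*(1/203) = 60/203)
11726 - G(Q(-10), D) = 11726 - 1*60/203 = 11726 - 60/203 = 2380318/203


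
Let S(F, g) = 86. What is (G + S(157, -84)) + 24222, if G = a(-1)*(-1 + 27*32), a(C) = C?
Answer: 23445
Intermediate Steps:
G = -863 (G = -(-1 + 27*32) = -(-1 + 864) = -1*863 = -863)
(G + S(157, -84)) + 24222 = (-863 + 86) + 24222 = -777 + 24222 = 23445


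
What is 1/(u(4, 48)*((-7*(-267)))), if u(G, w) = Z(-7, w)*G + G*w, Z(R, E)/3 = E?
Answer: 1/1435392 ≈ 6.9667e-7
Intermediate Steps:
Z(R, E) = 3*E
u(G, w) = 4*G*w (u(G, w) = (3*w)*G + G*w = 3*G*w + G*w = 4*G*w)
1/(u(4, 48)*((-7*(-267)))) = 1/(((4*4*48))*((-7*(-267)))) = 1/(768*1869) = (1/768)*(1/1869) = 1/1435392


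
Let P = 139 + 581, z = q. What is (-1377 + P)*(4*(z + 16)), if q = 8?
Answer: -63072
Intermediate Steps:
z = 8
P = 720
(-1377 + P)*(4*(z + 16)) = (-1377 + 720)*(4*(8 + 16)) = -2628*24 = -657*96 = -63072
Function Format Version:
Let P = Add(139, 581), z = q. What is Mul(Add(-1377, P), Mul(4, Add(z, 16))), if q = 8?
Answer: -63072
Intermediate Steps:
z = 8
P = 720
Mul(Add(-1377, P), Mul(4, Add(z, 16))) = Mul(Add(-1377, 720), Mul(4, Add(8, 16))) = Mul(-657, Mul(4, 24)) = Mul(-657, 96) = -63072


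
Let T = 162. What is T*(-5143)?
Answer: -833166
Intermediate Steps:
T*(-5143) = 162*(-5143) = -833166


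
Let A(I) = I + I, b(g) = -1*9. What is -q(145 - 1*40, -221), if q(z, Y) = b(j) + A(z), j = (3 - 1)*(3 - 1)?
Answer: -201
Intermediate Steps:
j = 4 (j = 2*2 = 4)
b(g) = -9
A(I) = 2*I
q(z, Y) = -9 + 2*z
-q(145 - 1*40, -221) = -(-9 + 2*(145 - 1*40)) = -(-9 + 2*(145 - 40)) = -(-9 + 2*105) = -(-9 + 210) = -1*201 = -201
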